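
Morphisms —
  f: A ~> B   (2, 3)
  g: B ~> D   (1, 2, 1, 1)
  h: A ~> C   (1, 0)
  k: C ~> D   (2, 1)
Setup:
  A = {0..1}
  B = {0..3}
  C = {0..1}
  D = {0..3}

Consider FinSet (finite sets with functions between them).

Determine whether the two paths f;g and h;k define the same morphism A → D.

Answer: DOES NOT COMMUTE

Trace:
1) trace f;g:
  0 f~>2 g~>1
  1 f~>3 g~>1
  ⟦path⟧₁ = (1, 1)
2) trace h;k:
  0 h~>1 k~>1
  1 h~>0 k~>2
  ⟦path⟧₂ = (1, 2)
Equal? differ; not commutative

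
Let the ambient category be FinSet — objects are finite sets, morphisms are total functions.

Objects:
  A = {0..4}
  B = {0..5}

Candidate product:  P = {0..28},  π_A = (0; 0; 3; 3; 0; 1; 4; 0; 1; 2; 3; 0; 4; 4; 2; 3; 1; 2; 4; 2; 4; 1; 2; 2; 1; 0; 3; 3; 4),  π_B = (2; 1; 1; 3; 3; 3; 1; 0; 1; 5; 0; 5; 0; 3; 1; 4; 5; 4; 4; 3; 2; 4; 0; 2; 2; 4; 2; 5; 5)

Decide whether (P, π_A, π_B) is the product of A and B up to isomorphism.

|A|·|B| = 5·6 = 30;  |P| = 29
  → cardinalities differ; no bijection possible.

Answer: NOT A VALID PRODUCT — |P|=29 ≠ |A|·|B|=30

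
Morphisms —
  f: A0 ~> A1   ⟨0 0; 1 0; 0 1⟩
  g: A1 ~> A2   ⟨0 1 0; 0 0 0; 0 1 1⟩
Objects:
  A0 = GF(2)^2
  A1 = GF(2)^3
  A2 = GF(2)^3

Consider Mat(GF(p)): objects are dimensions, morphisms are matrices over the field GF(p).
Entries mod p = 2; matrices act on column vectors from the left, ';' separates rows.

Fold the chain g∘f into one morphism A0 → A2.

Answer: ⟨1 0; 0 0; 1 1⟩

Trace:
  e0=⟨1,0⟩ f~>⟨0,1,0⟩ g~>⟨1,0,1⟩
  e1=⟨0,1⟩ f~>⟨0,0,1⟩ g~>⟨0,0,1⟩
result: ⟨1 0; 0 0; 1 1⟩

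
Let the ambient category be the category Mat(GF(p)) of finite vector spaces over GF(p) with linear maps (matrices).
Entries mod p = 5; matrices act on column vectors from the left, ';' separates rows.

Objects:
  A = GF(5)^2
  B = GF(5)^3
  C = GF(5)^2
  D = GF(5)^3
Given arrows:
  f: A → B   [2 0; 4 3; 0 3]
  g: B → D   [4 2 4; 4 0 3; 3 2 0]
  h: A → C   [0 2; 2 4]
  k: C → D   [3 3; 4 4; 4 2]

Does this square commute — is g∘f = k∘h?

Answer: COMMUTES

Work:
Along f;g (path 1):
  e0=[1,0] f→[2,4,0] g→[1,3,4]
  e1=[0,1] f→[0,3,3] g→[3,4,1]
  result₁ = [1 3; 3 4; 4 1]
Along h;k (path 2):
  e0=[1,0] h→[0,2] k→[1,3,4]
  e1=[0,1] h→[2,4] k→[3,4,1]
  result₂ = [1 3; 3 4; 4 1]
Equal? same morphism ✓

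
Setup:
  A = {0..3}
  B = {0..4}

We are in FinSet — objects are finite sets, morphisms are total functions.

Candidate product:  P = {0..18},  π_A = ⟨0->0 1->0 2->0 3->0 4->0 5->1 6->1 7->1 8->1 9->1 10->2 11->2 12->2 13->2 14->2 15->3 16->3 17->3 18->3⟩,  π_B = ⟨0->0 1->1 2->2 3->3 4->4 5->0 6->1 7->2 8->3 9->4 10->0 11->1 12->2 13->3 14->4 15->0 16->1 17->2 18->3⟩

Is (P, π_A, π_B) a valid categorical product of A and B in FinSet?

|A|·|B| = 4·5 = 20;  |P| = 19
  → cardinalities differ; no bijection possible.

Answer: NOT A VALID PRODUCT — |P|=19 ≠ |A|·|B|=20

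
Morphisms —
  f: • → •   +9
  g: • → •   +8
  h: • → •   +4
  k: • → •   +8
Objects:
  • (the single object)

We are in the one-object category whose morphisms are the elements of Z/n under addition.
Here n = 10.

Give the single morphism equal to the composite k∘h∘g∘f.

Answer: +9

Derivation:
  0 +9≡9 +8≡7 +4≡1 +8≡9  (mod 10)
result: +9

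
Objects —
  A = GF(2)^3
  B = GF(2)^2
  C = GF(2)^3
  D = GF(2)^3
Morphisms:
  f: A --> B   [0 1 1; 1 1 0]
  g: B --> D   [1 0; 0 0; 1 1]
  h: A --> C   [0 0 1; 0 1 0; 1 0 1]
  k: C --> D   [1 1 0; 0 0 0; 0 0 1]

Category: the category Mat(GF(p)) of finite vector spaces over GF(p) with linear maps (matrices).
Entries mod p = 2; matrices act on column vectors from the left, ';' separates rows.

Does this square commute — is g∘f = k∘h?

Answer: COMMUTES

Derivation:
Path 1 = f;g:
  e0=⟨1,0,0⟩ f-->⟨0,1⟩ g-->⟨0,0,1⟩
  e1=⟨0,1,0⟩ f-->⟨1,1⟩ g-->⟨1,0,0⟩
  e2=⟨0,0,1⟩ f-->⟨1,0⟩ g-->⟨1,0,1⟩
  result₁ = [0 1 1; 0 0 0; 1 0 1]
Path 2 = h;k:
  e0=⟨1,0,0⟩ h-->⟨0,0,1⟩ k-->⟨0,0,1⟩
  e1=⟨0,1,0⟩ h-->⟨0,1,0⟩ k-->⟨1,0,0⟩
  e2=⟨0,0,1⟩ h-->⟨1,0,1⟩ k-->⟨1,0,1⟩
  result₂ = [0 1 1; 0 0 0; 1 0 1]
Equal? YES — commutes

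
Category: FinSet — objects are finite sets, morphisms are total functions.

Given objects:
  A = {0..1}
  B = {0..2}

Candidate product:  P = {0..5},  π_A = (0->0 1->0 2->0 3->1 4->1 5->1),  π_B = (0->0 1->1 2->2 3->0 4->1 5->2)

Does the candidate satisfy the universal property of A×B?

Answer: VALID PRODUCT

Work:
|A|·|B| = 2·3 = 6;  |P| = 6
Check the pairing map k ↦ (π_A(k), π_B(k)):
  0 -> (0,0)
  1 -> (0,1)
  2 -> (0,2)
  3 -> (1,0)
  4 -> (1,1)
  5 -> (1,2)
distinct pairs in image: 6 / 6 needed
  → bijection onto A×B; projections well-typed.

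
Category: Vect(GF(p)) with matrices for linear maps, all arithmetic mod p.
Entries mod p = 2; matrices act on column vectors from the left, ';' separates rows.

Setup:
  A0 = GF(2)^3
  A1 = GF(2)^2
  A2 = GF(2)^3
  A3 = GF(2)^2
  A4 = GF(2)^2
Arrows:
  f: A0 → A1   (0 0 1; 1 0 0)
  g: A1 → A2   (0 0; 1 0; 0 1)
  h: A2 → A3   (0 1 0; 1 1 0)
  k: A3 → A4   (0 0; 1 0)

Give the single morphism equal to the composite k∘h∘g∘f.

  e0=[1,0,0] f→[0,1] g→[0,0,1] h→[0,0] k→[0,0]
  e1=[0,1,0] f→[0,0] g→[0,0,0] h→[0,0] k→[0,0]
  e2=[0,0,1] f→[1,0] g→[0,1,0] h→[1,1] k→[0,1]
result: (0 0 0; 0 0 1)

Answer: (0 0 0; 0 0 1)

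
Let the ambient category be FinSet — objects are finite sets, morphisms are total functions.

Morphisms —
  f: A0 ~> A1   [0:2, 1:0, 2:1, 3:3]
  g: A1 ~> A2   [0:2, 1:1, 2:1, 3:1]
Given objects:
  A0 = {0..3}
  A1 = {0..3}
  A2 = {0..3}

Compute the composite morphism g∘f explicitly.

  0 f~>2 g~>1
  1 f~>0 g~>2
  2 f~>1 g~>1
  3 f~>3 g~>1
result: [0:1, 1:2, 2:1, 3:1]

Answer: [0:1, 1:2, 2:1, 3:1]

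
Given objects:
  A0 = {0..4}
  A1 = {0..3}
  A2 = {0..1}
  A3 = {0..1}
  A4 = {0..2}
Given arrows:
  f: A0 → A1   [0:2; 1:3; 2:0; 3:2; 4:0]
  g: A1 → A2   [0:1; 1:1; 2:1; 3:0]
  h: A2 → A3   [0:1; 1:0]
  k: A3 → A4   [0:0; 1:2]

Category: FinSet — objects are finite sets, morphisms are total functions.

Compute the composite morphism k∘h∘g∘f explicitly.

Answer: [0:0; 1:2; 2:0; 3:0; 4:0]

Trace:
  0 f→2 g→1 h→0 k→0
  1 f→3 g→0 h→1 k→2
  2 f→0 g→1 h→0 k→0
  3 f→2 g→1 h→0 k→0
  4 f→0 g→1 h→0 k→0
⟦path⟧: [0:0; 1:2; 2:0; 3:0; 4:0]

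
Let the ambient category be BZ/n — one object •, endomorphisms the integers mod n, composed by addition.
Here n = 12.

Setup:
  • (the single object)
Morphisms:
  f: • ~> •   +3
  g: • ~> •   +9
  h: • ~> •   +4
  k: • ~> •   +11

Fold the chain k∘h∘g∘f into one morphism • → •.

Answer: +3

Trace:
  0 +3≡3 +9≡0 +4≡4 +11≡3  (mod 12)
composite: +3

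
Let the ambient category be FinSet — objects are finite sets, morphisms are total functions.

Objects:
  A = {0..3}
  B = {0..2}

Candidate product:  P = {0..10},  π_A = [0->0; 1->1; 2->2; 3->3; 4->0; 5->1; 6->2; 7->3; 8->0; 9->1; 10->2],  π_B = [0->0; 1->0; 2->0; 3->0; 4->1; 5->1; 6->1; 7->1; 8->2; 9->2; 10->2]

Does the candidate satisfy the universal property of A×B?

|A|·|B| = 4·3 = 12;  |P| = 11
  → cardinalities differ; no bijection possible.

Answer: NOT A VALID PRODUCT — |P|=11 ≠ |A|·|B|=12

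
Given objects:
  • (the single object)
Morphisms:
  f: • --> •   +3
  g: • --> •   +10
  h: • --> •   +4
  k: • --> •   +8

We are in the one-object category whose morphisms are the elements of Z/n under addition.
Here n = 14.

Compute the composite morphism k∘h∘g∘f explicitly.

  0 +3≡3 +10≡13 +4≡3 +8≡11  (mod 14)
⟦path⟧: +11

Answer: +11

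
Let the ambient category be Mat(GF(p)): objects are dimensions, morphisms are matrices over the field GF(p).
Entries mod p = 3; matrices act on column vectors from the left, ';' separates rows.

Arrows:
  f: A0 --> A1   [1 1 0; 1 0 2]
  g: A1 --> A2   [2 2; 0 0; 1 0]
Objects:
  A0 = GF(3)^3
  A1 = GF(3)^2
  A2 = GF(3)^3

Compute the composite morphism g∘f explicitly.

  e0=[1,0,0] f-->[1,1] g-->[1,0,1]
  e1=[0,1,0] f-->[1,0] g-->[2,0,1]
  e2=[0,0,1] f-->[0,2] g-->[1,0,0]
⟦path⟧: [1 2 1; 0 0 0; 1 1 0]

Answer: [1 2 1; 0 0 0; 1 1 0]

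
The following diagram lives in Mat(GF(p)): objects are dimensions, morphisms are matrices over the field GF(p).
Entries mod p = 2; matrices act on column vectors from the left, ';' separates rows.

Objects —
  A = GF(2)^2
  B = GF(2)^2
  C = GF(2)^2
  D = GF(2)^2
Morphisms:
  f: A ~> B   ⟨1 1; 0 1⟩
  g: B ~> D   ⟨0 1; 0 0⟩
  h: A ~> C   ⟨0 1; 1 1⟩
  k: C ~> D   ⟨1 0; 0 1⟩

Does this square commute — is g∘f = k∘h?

Path 1 = f;g:
  e0=[1,0] f~>[1,0] g~>[0,0]
  e1=[0,1] f~>[1,1] g~>[1,0]
  ⟦path⟧₁ = ⟨0 1; 0 0⟩
Path 2 = h;k:
  e0=[1,0] h~>[0,1] k~>[0,1]
  e1=[0,1] h~>[1,1] k~>[1,1]
  ⟦path⟧₂ = ⟨0 1; 1 1⟩
Equal? NO — does not commute

Answer: DOES NOT COMMUTE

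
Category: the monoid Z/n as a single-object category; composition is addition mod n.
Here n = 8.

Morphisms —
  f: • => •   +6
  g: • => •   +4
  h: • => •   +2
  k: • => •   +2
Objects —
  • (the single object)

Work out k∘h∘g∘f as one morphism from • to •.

Answer: +6

Trace:
  0 +6≡6 +4≡2 +2≡4 +2≡6  (mod 8)
⟦path⟧: +6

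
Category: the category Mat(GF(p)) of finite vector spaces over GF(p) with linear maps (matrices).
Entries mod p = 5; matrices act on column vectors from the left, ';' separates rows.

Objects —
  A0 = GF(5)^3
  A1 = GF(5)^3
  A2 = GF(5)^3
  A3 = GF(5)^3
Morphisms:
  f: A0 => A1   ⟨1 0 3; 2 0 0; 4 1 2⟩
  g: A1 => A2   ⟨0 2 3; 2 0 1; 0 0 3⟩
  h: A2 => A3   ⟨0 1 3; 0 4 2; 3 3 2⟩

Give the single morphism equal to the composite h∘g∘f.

Answer: ⟨2 0 1; 3 0 4; 0 3 4⟩

Trace:
  e0=⟨1,0,0⟩ f=>⟨1,2,4⟩ g=>⟨1,1,2⟩ h=>⟨2,3,0⟩
  e1=⟨0,1,0⟩ f=>⟨0,0,1⟩ g=>⟨3,1,3⟩ h=>⟨0,0,3⟩
  e2=⟨0,0,1⟩ f=>⟨3,0,2⟩ g=>⟨1,3,1⟩ h=>⟨1,4,4⟩
composite: ⟨2 0 1; 3 0 4; 0 3 4⟩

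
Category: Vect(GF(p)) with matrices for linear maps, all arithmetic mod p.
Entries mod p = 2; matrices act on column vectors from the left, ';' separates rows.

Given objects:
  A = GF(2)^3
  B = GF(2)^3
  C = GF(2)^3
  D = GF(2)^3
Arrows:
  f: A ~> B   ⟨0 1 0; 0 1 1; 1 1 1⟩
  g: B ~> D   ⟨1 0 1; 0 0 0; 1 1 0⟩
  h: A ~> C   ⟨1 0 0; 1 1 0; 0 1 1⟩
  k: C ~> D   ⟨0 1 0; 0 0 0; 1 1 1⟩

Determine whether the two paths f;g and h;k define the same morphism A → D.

Along f;g (path 1):
  e0=⟨1,0,0⟩ f~>⟨0,0,1⟩ g~>⟨1,0,0⟩
  e1=⟨0,1,0⟩ f~>⟨1,1,1⟩ g~>⟨0,0,0⟩
  e2=⟨0,0,1⟩ f~>⟨0,1,1⟩ g~>⟨1,0,1⟩
  ⟦path⟧₁ = ⟨1 0 1; 0 0 0; 0 0 1⟩
Along h;k (path 2):
  e0=⟨1,0,0⟩ h~>⟨1,1,0⟩ k~>⟨1,0,0⟩
  e1=⟨0,1,0⟩ h~>⟨0,1,1⟩ k~>⟨1,0,0⟩
  e2=⟨0,0,1⟩ h~>⟨0,0,1⟩ k~>⟨0,0,1⟩
  ⟦path⟧₂ = ⟨1 1 0; 0 0 0; 0 0 1⟩
Equal? NO — does not commute

Answer: DOES NOT COMMUTE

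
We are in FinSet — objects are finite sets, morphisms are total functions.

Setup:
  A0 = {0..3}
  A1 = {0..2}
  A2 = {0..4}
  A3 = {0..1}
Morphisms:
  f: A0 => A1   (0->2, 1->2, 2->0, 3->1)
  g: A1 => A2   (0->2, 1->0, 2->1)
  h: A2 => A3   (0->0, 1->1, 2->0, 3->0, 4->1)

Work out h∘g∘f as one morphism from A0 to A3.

  0 f=>2 g=>1 h=>1
  1 f=>2 g=>1 h=>1
  2 f=>0 g=>2 h=>0
  3 f=>1 g=>0 h=>0
composite: (0->1, 1->1, 2->0, 3->0)

Answer: (0->1, 1->1, 2->0, 3->0)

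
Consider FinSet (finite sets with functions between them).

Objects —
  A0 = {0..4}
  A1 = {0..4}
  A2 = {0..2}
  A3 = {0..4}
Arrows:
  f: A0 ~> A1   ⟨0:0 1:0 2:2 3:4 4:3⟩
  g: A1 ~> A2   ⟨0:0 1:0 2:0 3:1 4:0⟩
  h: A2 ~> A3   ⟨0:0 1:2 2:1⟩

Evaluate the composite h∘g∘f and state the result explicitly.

Answer: ⟨0:0 1:0 2:0 3:0 4:2⟩

Trace:
  0 f~>0 g~>0 h~>0
  1 f~>0 g~>0 h~>0
  2 f~>2 g~>0 h~>0
  3 f~>4 g~>0 h~>0
  4 f~>3 g~>1 h~>2
composite: ⟨0:0 1:0 2:0 3:0 4:2⟩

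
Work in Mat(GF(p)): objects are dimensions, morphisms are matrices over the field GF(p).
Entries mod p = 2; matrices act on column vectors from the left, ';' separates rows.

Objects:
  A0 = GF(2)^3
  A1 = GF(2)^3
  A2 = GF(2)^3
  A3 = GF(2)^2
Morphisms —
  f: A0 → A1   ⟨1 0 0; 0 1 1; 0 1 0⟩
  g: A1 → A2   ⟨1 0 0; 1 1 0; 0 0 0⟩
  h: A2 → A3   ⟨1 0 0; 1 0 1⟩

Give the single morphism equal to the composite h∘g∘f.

Answer: ⟨1 0 0; 1 0 0⟩

Work:
  e0=[1,0,0] f→[1,0,0] g→[1,1,0] h→[1,1]
  e1=[0,1,0] f→[0,1,1] g→[0,1,0] h→[0,0]
  e2=[0,0,1] f→[0,1,0] g→[0,1,0] h→[0,0]
composite: ⟨1 0 0; 1 0 0⟩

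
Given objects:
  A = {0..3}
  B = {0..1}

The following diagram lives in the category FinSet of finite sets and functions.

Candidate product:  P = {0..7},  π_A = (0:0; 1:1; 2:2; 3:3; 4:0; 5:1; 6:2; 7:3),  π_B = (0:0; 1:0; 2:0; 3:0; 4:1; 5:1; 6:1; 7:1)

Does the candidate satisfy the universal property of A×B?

|A|·|B| = 4·2 = 8;  |P| = 8
Check the pairing map k ↦ (π_A(k), π_B(k)):
  0 : (0,0)
  1 : (1,0)
  2 : (2,0)
  3 : (3,0)
  4 : (0,1)
  5 : (1,1)
  6 : (2,1)
  7 : (3,1)
distinct pairs in image: 8 / 8 needed
  → bijection onto A×B; projections well-typed.

Answer: VALID PRODUCT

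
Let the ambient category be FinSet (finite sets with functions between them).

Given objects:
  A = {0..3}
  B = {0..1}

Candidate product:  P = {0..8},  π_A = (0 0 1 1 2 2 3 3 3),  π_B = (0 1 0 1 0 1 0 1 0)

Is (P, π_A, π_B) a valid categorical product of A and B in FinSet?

|A|·|B| = 4·2 = 8;  |P| = 9
  → cardinalities differ; no bijection possible.

Answer: NOT A VALID PRODUCT — |P|=9 ≠ |A|·|B|=8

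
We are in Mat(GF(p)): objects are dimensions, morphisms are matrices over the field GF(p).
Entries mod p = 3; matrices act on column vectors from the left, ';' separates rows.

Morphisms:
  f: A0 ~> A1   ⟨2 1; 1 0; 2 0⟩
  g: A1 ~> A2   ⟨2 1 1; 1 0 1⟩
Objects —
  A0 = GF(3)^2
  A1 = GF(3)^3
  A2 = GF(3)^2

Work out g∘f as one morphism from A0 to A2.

Answer: ⟨1 2; 1 1⟩

Trace:
  e0=⟨1,0⟩ f~>⟨2,1,2⟩ g~>⟨1,1⟩
  e1=⟨0,1⟩ f~>⟨1,0,0⟩ g~>⟨2,1⟩
⟦path⟧: ⟨1 2; 1 1⟩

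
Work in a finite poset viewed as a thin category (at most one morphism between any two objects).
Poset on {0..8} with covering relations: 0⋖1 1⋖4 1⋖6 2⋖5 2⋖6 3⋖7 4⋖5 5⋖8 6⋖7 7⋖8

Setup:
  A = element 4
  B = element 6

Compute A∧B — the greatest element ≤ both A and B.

Lower bounds of A=4 and B=6: {0,1}
  0 ⊑ 1
  1 ⊑ 1
glb = 1

Answer: A∧B = 1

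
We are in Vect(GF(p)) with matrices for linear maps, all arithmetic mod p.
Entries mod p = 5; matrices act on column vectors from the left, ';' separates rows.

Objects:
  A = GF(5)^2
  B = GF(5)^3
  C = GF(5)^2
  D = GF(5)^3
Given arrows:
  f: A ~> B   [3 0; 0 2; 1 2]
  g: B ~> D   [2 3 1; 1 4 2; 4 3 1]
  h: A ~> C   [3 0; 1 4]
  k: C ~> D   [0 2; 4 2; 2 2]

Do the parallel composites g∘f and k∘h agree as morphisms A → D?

Answer: DOES NOT COMMUTE

Trace:
1) trace f;g:
  e0=(1,0) f~>(3,0,1) g~>(2,0,3)
  e1=(0,1) f~>(0,2,2) g~>(3,2,3)
  composite₁ = [2 3; 0 2; 3 3]
2) trace h;k:
  e0=(1,0) h~>(3,1) k~>(2,4,3)
  e1=(0,1) h~>(0,4) k~>(3,3,3)
  composite₂ = [2 3; 4 3; 3 3]
Equal? NO — does not commute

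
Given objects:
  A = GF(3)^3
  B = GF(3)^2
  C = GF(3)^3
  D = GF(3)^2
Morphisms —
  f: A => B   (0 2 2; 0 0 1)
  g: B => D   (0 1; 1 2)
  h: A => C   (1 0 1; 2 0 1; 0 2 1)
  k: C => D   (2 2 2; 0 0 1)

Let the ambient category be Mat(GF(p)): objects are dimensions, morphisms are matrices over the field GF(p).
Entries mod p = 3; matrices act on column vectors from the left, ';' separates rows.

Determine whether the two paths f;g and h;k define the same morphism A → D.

Along f;g (path 1):
  e0=(1,0,0) f=>(0,0) g=>(0,0)
  e1=(0,1,0) f=>(2,0) g=>(0,2)
  e2=(0,0,1) f=>(2,1) g=>(1,1)
  composite₁ = (0 0 1; 0 2 1)
Along h;k (path 2):
  e0=(1,0,0) h=>(1,2,0) k=>(0,0)
  e1=(0,1,0) h=>(0,0,2) k=>(1,2)
  e2=(0,0,1) h=>(1,1,1) k=>(0,1)
  composite₂ = (0 1 0; 0 2 1)
Equal? differ; not commutative

Answer: DOES NOT COMMUTE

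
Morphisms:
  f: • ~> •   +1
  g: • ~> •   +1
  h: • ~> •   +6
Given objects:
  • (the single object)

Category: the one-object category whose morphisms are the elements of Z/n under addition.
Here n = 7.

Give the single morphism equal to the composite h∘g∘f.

  0 +1≡1 +1≡2 +6≡1  (mod 7)
⟦path⟧: +1

Answer: +1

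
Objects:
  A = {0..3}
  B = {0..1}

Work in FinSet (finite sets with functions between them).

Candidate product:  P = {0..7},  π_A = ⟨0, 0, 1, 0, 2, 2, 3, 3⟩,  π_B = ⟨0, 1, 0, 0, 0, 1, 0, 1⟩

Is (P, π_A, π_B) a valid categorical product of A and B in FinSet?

Answer: NOT A VALID PRODUCT — duplicate pair at indices 0,3

Trace:
|A|·|B| = 4·2 = 8;  |P| = 8
Check the pairing map k ↦ (π_A(k), π_B(k)):
  0 : (0,0)
  1 : (0,1)
  2 : (1,0)
  3 : (0,0)  ✗ repeats pair of k=0
  4 : (2,0)
  5 : (2,1)
  6 : (3,0)
  7 : (3,1)
distinct pairs in image: 7 / 8 needed
  → (0,0) hit at k=0 and k=3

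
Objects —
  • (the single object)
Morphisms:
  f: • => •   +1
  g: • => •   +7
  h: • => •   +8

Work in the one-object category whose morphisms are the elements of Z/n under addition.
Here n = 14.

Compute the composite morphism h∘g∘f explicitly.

Answer: +2

Work:
  0 +1≡1 +7≡8 +8≡2  (mod 14)
composite: +2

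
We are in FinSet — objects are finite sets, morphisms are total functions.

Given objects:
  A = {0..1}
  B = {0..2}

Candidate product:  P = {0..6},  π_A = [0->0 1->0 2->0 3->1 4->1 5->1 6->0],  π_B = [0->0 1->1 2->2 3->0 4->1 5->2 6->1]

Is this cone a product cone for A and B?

|A|·|B| = 2·3 = 6;  |P| = 7
  → cardinalities differ; no bijection possible.

Answer: NOT A VALID PRODUCT — |P|=7 ≠ |A|·|B|=6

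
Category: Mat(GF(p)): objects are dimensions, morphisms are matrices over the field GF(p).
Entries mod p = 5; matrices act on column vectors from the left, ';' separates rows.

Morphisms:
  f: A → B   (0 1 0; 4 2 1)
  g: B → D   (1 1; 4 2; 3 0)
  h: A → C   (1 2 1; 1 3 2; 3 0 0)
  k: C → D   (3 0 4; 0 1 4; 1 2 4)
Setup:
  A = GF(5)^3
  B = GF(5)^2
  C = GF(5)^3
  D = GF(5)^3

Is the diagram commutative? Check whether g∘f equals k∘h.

Answer: DOES NOT COMMUTE

Work:
Path 1 = f;g:
  e0=[1,0,0] f→[0,4] g→[4,3,0]
  e1=[0,1,0] f→[1,2] g→[3,3,3]
  e2=[0,0,1] f→[0,1] g→[1,2,0]
  composite₁ = (4 3 1; 3 3 2; 0 3 0)
Path 2 = h;k:
  e0=[1,0,0] h→[1,1,3] k→[0,3,0]
  e1=[0,1,0] h→[2,3,0] k→[1,3,3]
  e2=[0,0,1] h→[1,2,0] k→[3,2,0]
  composite₂ = (0 1 3; 3 3 2; 0 3 0)
Equal? distinct morphisms ✗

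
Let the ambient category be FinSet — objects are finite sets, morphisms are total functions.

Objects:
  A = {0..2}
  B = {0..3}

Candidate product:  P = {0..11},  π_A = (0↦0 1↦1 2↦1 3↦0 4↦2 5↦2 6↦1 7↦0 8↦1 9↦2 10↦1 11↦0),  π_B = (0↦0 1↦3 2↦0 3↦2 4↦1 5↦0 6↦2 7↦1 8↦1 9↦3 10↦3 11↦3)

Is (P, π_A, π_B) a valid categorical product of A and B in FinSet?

Answer: NOT A VALID PRODUCT — duplicate pair at indices 1,10

Derivation:
|A|·|B| = 3·4 = 12;  |P| = 12
Check the pairing map k ↦ (π_A(k), π_B(k)):
  0 ↦ (0,0)
  1 ↦ (1,3)
  2 ↦ (1,0)
  3 ↦ (0,2)
  4 ↦ (2,1)
  5 ↦ (2,0)
  6 ↦ (1,2)
  7 ↦ (0,1)
  8 ↦ (1,1)
  9 ↦ (2,3)
  10 ↦ (1,3)  ✗ repeats pair of k=1
  11 ↦ (0,3)
distinct pairs in image: 11 / 12 needed
  → (1,3) hit at k=1 and k=10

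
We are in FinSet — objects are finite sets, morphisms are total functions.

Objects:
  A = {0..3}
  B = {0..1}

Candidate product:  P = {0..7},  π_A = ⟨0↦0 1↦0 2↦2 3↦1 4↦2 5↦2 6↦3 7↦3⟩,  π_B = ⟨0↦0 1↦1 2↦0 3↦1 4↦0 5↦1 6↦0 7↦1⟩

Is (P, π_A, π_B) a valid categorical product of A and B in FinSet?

Answer: NOT A VALID PRODUCT — duplicate pair at indices 4,2

Work:
|A|·|B| = 4·2 = 8;  |P| = 8
Check the pairing map k ↦ (π_A(k), π_B(k)):
  0 ↦ (0,0)
  1 ↦ (0,1)
  2 ↦ (2,0)
  3 ↦ (1,1)
  4 ↦ (2,0)  ✗ repeats pair of k=2
  5 ↦ (2,1)
  6 ↦ (3,0)
  7 ↦ (3,1)
distinct pairs in image: 7 / 8 needed
  → (2,0) hit at k=2 and k=4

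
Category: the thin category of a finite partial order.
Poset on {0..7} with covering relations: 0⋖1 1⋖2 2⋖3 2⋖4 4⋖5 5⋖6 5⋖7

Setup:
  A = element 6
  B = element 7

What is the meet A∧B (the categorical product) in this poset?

Answer: A∧B = 5

Derivation:
Common predecessors of 6,7: {0,1,2,4,5}
  0 ⊑ 5
  1 ⊑ 5
  2 ⊑ 5
  4 ⊑ 5
  5 ⊑ 5
glb = 5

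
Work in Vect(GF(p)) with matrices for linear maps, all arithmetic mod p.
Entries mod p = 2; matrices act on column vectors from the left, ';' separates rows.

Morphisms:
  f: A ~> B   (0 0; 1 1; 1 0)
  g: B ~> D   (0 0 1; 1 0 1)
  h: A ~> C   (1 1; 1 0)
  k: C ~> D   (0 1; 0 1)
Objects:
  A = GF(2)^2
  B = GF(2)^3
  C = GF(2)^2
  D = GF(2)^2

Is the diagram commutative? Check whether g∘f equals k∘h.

1) trace f;g:
  e0=[1,0] f~>[0,1,1] g~>[1,1]
  e1=[0,1] f~>[0,1,0] g~>[0,0]
  result₁ = (1 0; 1 0)
2) trace h;k:
  e0=[1,0] h~>[1,1] k~>[1,1]
  e1=[0,1] h~>[1,0] k~>[0,0]
  result₂ = (1 0; 1 0)
Equal? YES — commutes

Answer: COMMUTES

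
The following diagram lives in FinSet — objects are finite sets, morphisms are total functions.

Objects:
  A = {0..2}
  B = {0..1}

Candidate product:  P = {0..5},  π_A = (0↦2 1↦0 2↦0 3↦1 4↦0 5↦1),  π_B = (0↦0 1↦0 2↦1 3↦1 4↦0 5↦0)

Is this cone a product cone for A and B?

|A|·|B| = 3·2 = 6;  |P| = 6
Check the pairing map k ↦ (π_A(k), π_B(k)):
  0 ↦ (2,0)
  1 ↦ (0,0)
  2 ↦ (0,1)
  3 ↦ (1,1)
  4 ↦ (0,0)  ✗ repeats pair of k=1
  5 ↦ (1,0)
distinct pairs in image: 5 / 6 needed
  → (0,0) hit at k=1 and k=4

Answer: NOT A VALID PRODUCT — duplicate pair at indices 4,1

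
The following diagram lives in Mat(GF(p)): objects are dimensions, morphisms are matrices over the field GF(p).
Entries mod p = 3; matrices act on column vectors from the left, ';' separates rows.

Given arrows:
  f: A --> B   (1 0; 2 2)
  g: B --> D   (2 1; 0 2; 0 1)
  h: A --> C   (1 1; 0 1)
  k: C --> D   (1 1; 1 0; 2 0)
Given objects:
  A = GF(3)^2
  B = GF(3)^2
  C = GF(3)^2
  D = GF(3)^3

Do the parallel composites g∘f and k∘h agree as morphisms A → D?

Answer: COMMUTES

Derivation:
1) trace f;g:
  e0=(1,0) f-->(1,2) g-->(1,1,2)
  e1=(0,1) f-->(0,2) g-->(2,1,2)
  result₁ = (1 2; 1 1; 2 2)
2) trace h;k:
  e0=(1,0) h-->(1,0) k-->(1,1,2)
  e1=(0,1) h-->(1,1) k-->(2,1,2)
  result₂ = (1 2; 1 1; 2 2)
Equal? equal; square commutes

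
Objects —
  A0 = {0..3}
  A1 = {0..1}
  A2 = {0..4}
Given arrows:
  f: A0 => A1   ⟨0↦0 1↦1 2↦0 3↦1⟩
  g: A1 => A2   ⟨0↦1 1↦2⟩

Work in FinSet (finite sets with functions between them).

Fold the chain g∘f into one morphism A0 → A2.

  0 f=>0 g=>1
  1 f=>1 g=>2
  2 f=>0 g=>1
  3 f=>1 g=>2
composite: ⟨0↦1 1↦2 2↦1 3↦2⟩

Answer: ⟨0↦1 1↦2 2↦1 3↦2⟩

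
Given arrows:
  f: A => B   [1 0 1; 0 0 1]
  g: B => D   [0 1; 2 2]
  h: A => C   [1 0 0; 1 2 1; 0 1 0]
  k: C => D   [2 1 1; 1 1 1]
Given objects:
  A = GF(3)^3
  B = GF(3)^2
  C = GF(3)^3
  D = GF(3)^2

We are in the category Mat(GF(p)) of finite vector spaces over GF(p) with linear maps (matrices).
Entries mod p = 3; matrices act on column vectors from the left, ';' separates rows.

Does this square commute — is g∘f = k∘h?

Along f;g (path 1):
  e0=[1,0,0] f=>[1,0] g=>[0,2]
  e1=[0,1,0] f=>[0,0] g=>[0,0]
  e2=[0,0,1] f=>[1,1] g=>[1,1]
  ⟦path⟧₁ = [0 0 1; 2 0 1]
Along h;k (path 2):
  e0=[1,0,0] h=>[1,1,0] k=>[0,2]
  e1=[0,1,0] h=>[0,2,1] k=>[0,0]
  e2=[0,0,1] h=>[0,1,0] k=>[1,1]
  ⟦path⟧₂ = [0 0 1; 2 0 1]
Equal? same morphism ✓

Answer: COMMUTES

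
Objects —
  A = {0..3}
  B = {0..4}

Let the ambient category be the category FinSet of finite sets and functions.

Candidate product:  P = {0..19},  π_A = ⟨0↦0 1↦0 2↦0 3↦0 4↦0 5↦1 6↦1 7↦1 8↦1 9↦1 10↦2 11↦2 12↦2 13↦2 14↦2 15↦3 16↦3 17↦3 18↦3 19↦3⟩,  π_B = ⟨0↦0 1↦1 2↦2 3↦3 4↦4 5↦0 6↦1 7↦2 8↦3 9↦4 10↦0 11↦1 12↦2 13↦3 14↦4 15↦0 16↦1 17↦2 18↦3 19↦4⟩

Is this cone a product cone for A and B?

|A|·|B| = 4·5 = 20;  |P| = 20
Check the pairing map k ↦ (π_A(k), π_B(k)):
  0 ↦ (0,0)
  1 ↦ (0,1)
  2 ↦ (0,2)
  3 ↦ (0,3)
  4 ↦ (0,4)
  5 ↦ (1,0)
  6 ↦ (1,1)
  7 ↦ (1,2)
  8 ↦ (1,3)
  9 ↦ (1,4)
  10 ↦ (2,0)
  11 ↦ (2,1)
  12 ↦ (2,2)
  13 ↦ (2,3)
  14 ↦ (2,4)
  15 ↦ (3,0)
  16 ↦ (3,1)
  17 ↦ (3,2)
  18 ↦ (3,3)
  19 ↦ (3,4)
distinct pairs in image: 20 / 20 needed
  → bijection onto A×B; projections well-typed.

Answer: VALID PRODUCT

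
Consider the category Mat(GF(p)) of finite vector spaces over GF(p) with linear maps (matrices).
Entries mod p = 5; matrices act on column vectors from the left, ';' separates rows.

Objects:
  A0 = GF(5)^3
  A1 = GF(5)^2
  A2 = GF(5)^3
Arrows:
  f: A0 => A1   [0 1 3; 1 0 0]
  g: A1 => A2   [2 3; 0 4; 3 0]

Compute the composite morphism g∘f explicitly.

  e0=(1,0,0) f=>(0,1) g=>(3,4,0)
  e1=(0,1,0) f=>(1,0) g=>(2,0,3)
  e2=(0,0,1) f=>(3,0) g=>(1,0,4)
result: [3 2 1; 4 0 0; 0 3 4]

Answer: [3 2 1; 4 0 0; 0 3 4]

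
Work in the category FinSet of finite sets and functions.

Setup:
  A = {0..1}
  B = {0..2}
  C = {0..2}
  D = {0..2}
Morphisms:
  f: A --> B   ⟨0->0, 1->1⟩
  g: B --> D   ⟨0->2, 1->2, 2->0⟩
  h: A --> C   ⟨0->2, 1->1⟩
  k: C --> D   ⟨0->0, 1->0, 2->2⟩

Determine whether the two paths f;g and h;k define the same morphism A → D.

1) trace f;g:
  0 f-->0 g-->2
  1 f-->1 g-->2
  composite₁ = ⟨0->2, 1->2⟩
2) trace h;k:
  0 h-->2 k-->2
  1 h-->1 k-->0
  composite₂ = ⟨0->2, 1->0⟩
Equal? NO — does not commute

Answer: DOES NOT COMMUTE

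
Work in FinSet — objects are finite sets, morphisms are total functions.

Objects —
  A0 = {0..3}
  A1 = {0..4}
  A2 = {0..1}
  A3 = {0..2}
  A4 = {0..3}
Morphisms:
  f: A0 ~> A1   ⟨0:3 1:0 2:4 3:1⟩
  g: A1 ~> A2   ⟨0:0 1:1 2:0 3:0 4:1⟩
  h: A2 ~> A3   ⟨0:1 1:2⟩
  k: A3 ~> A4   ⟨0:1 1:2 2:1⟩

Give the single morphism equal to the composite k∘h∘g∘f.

  0 f~>3 g~>0 h~>1 k~>2
  1 f~>0 g~>0 h~>1 k~>2
  2 f~>4 g~>1 h~>2 k~>1
  3 f~>1 g~>1 h~>2 k~>1
result: ⟨0:2 1:2 2:1 3:1⟩

Answer: ⟨0:2 1:2 2:1 3:1⟩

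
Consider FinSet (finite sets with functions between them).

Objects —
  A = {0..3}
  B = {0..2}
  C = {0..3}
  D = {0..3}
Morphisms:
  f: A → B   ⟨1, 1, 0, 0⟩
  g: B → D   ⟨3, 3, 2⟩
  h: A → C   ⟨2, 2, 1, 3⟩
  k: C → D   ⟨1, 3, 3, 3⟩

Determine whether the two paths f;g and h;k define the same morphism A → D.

1) trace f;g:
  0 f→1 g→3
  1 f→1 g→3
  2 f→0 g→3
  3 f→0 g→3
  composite₁ = ⟨3, 3, 3, 3⟩
2) trace h;k:
  0 h→2 k→3
  1 h→2 k→3
  2 h→1 k→3
  3 h→3 k→3
  composite₂ = ⟨3, 3, 3, 3⟩
Equal? YES — commutes

Answer: COMMUTES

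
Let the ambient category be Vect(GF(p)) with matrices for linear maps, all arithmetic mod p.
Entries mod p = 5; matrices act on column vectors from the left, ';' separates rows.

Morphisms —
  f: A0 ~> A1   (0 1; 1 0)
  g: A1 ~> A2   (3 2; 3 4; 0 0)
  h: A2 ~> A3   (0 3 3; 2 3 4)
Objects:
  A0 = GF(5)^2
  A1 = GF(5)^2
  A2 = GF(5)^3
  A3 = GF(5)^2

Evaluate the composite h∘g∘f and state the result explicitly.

Answer: (2 4; 1 0)

Trace:
  e0=[1,0] f~>[0,1] g~>[2,4,0] h~>[2,1]
  e1=[0,1] f~>[1,0] g~>[3,3,0] h~>[4,0]
composite: (2 4; 1 0)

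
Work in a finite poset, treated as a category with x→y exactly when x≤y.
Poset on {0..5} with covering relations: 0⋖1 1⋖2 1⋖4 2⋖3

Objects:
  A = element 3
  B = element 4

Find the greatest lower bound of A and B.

Answer: A∧B = 1

Work:
{x : x⊑A ∧ x⊑B} = {0,1}  (A=3, B=4)
  0 ⊑ 1
  1 ⊑ 1
glb = 1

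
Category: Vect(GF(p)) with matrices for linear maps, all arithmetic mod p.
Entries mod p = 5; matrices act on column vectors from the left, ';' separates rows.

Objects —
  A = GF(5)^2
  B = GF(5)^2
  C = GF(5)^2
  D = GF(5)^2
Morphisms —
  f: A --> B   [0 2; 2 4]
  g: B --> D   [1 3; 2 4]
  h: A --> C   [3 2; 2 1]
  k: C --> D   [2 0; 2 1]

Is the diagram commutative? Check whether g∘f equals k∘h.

1) trace f;g:
  e0=⟨1,0⟩ f-->⟨0,2⟩ g-->⟨1,3⟩
  e1=⟨0,1⟩ f-->⟨2,4⟩ g-->⟨4,0⟩
  ⟦path⟧₁ = [1 4; 3 0]
2) trace h;k:
  e0=⟨1,0⟩ h-->⟨3,2⟩ k-->⟨1,3⟩
  e1=⟨0,1⟩ h-->⟨2,1⟩ k-->⟨4,0⟩
  ⟦path⟧₂ = [1 4; 3 0]
Equal? same morphism ✓

Answer: COMMUTES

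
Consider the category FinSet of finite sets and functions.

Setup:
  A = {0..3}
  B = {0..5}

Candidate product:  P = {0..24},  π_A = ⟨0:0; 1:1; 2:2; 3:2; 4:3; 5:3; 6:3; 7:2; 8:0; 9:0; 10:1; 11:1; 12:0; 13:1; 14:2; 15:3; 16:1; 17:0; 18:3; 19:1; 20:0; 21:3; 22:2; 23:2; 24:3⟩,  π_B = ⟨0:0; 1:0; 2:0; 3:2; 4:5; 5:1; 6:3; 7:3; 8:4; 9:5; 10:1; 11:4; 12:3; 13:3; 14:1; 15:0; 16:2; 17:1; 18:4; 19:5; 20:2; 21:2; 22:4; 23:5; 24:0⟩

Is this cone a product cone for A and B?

Answer: NOT A VALID PRODUCT — |P|=25 ≠ |A|·|B|=24

Derivation:
|A|·|B| = 4·6 = 24;  |P| = 25
  → cardinalities differ; no bijection possible.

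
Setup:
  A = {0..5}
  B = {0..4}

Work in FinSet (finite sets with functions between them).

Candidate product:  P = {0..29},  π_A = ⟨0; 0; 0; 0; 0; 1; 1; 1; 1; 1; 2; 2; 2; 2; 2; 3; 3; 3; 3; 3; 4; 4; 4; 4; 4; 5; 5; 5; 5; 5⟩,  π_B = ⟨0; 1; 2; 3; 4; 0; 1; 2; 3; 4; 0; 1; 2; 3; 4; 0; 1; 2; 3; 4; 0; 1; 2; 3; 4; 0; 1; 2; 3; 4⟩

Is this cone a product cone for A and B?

Answer: VALID PRODUCT

Work:
|A|·|B| = 6·5 = 30;  |P| = 30
Check the pairing map k ↦ (π_A(k), π_B(k)):
  0 : (0,0)
  1 : (0,1)
  2 : (0,2)
  3 : (0,3)
  4 : (0,4)
  5 : (1,0)
  6 : (1,1)
  7 : (1,2)
  8 : (1,3)
  9 : (1,4)
  10 : (2,0)
  11 : (2,1)
  12 : (2,2)
  13 : (2,3)
  14 : (2,4)
  15 : (3,0)
  16 : (3,1)
  17 : (3,2)
  18 : (3,3)
  19 : (3,4)
  20 : (4,0)
  21 : (4,1)
  22 : (4,2)
  23 : (4,3)
  24 : (4,4)
  25 : (5,0)
  26 : (5,1)
  27 : (5,2)
  28 : (5,3)
  29 : (5,4)
distinct pairs in image: 30 / 30 needed
  → bijection onto A×B; projections well-typed.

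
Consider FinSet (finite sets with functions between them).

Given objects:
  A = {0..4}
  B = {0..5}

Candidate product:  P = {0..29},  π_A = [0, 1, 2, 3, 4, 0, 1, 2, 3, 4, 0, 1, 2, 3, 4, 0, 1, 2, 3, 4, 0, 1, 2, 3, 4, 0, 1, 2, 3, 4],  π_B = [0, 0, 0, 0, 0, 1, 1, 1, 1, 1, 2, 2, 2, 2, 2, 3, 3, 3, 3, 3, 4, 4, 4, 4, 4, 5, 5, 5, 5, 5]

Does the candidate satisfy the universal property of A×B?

|A|·|B| = 5·6 = 30;  |P| = 30
Check the pairing map k ↦ (π_A(k), π_B(k)):
  0 ↦ (0,0)
  1 ↦ (1,0)
  2 ↦ (2,0)
  3 ↦ (3,0)
  4 ↦ (4,0)
  5 ↦ (0,1)
  6 ↦ (1,1)
  7 ↦ (2,1)
  8 ↦ (3,1)
  9 ↦ (4,1)
  10 ↦ (0,2)
  11 ↦ (1,2)
  12 ↦ (2,2)
  13 ↦ (3,2)
  14 ↦ (4,2)
  15 ↦ (0,3)
  16 ↦ (1,3)
  17 ↦ (2,3)
  18 ↦ (3,3)
  19 ↦ (4,3)
  20 ↦ (0,4)
  21 ↦ (1,4)
  22 ↦ (2,4)
  23 ↦ (3,4)
  24 ↦ (4,4)
  25 ↦ (0,5)
  26 ↦ (1,5)
  27 ↦ (2,5)
  28 ↦ (3,5)
  29 ↦ (4,5)
distinct pairs in image: 30 / 30 needed
  → bijection onto A×B; projections well-typed.

Answer: VALID PRODUCT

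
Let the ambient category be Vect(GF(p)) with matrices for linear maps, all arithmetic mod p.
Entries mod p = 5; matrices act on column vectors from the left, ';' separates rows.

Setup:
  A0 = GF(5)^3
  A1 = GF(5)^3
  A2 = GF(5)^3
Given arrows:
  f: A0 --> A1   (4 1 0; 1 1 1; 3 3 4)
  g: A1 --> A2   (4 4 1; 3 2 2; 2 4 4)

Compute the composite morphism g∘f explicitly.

  e0=[1,0,0] f-->[4,1,3] g-->[3,0,4]
  e1=[0,1,0] f-->[1,1,3] g-->[1,1,3]
  e2=[0,0,1] f-->[0,1,4] g-->[3,0,0]
⟦path⟧: (3 1 3; 0 1 0; 4 3 0)

Answer: (3 1 3; 0 1 0; 4 3 0)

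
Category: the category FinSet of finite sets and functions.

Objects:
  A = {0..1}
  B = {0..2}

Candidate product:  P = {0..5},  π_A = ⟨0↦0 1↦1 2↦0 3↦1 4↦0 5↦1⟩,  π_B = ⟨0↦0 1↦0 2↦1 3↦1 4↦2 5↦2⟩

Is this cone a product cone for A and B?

Answer: VALID PRODUCT

Work:
|A|·|B| = 2·3 = 6;  |P| = 6
Check the pairing map k ↦ (π_A(k), π_B(k)):
  0 ↦ (0,0)
  1 ↦ (1,0)
  2 ↦ (0,1)
  3 ↦ (1,1)
  4 ↦ (0,2)
  5 ↦ (1,2)
distinct pairs in image: 6 / 6 needed
  → bijection onto A×B; projections well-typed.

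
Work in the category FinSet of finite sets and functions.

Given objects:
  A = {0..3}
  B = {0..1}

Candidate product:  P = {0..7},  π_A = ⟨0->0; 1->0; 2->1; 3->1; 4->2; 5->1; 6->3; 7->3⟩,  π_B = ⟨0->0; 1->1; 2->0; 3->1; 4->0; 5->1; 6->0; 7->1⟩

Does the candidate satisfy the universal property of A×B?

Answer: NOT A VALID PRODUCT — duplicate pair at indices 3,5

Trace:
|A|·|B| = 4·2 = 8;  |P| = 8
Check the pairing map k ↦ (π_A(k), π_B(k)):
  0 -> (0,0)
  1 -> (0,1)
  2 -> (1,0)
  3 -> (1,1)
  4 -> (2,0)
  5 -> (1,1)  ✗ repeats pair of k=3
  6 -> (3,0)
  7 -> (3,1)
distinct pairs in image: 7 / 8 needed
  → (1,1) hit at k=3 and k=5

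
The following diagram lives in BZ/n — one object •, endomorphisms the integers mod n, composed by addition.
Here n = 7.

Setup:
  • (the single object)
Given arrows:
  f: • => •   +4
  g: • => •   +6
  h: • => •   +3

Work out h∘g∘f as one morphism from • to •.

  0 +4≡4 +6≡3 +3≡6  (mod 7)
composite: +6

Answer: +6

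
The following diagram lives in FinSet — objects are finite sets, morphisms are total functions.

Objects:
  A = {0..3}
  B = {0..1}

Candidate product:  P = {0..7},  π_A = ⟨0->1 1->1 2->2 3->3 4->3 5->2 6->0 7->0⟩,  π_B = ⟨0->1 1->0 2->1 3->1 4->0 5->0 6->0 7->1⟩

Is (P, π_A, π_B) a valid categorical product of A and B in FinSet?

Answer: VALID PRODUCT

Work:
|A|·|B| = 4·2 = 8;  |P| = 8
Check the pairing map k ↦ (π_A(k), π_B(k)):
  0 -> (1,1)
  1 -> (1,0)
  2 -> (2,1)
  3 -> (3,1)
  4 -> (3,0)
  5 -> (2,0)
  6 -> (0,0)
  7 -> (0,1)
distinct pairs in image: 8 / 8 needed
  → bijection onto A×B; projections well-typed.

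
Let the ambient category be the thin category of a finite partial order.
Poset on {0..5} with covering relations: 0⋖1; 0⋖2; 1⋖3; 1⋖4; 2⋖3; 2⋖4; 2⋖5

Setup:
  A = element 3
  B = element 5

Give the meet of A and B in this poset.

Lower bounds of A=3 and B=5: {0,2}
  0 ≤ 2
  2 ≤ 2
glb = 2

Answer: A∧B = 2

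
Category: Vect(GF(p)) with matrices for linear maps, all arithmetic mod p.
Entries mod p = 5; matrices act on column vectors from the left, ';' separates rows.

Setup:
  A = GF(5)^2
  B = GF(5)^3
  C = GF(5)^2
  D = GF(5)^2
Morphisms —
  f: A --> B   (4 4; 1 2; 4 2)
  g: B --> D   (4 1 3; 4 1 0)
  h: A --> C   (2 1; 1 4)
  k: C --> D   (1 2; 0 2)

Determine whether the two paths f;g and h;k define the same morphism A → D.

Answer: COMMUTES

Derivation:
1) trace f;g:
  e0=[1,0] f-->[4,1,4] g-->[4,2]
  e1=[0,1] f-->[4,2,2] g-->[4,3]
  composite₁ = (4 4; 2 3)
2) trace h;k:
  e0=[1,0] h-->[2,1] k-->[4,2]
  e1=[0,1] h-->[1,4] k-->[4,3]
  composite₂ = (4 4; 2 3)
Equal? equal; square commutes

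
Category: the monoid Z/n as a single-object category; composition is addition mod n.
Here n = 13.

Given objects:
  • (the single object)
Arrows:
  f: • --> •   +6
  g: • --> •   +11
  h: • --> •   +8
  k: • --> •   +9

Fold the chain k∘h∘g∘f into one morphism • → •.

Answer: +8

Work:
  0 +6≡6 +11≡4 +8≡12 +9≡8  (mod 13)
result: +8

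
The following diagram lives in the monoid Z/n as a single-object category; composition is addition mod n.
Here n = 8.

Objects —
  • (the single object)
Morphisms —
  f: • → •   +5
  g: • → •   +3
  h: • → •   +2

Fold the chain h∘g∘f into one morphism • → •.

  0 +5≡5 +3≡0 +2≡2  (mod 8)
⟦path⟧: +2

Answer: +2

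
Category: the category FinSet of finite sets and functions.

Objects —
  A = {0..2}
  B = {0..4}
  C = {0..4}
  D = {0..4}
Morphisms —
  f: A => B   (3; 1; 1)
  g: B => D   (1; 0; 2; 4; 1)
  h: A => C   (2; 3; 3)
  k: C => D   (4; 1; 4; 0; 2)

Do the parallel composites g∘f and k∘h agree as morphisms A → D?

Path 1 = f;g:
  0 f=>3 g=>4
  1 f=>1 g=>0
  2 f=>1 g=>0
  ⟦path⟧₁ = (4; 0; 0)
Path 2 = h;k:
  0 h=>2 k=>4
  1 h=>3 k=>0
  2 h=>3 k=>0
  ⟦path⟧₂ = (4; 0; 0)
Equal? equal; square commutes

Answer: COMMUTES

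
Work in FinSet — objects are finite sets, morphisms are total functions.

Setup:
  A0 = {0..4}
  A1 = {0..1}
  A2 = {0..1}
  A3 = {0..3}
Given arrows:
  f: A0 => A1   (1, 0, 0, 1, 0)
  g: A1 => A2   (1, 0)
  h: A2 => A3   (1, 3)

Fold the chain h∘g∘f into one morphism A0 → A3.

Answer: (1, 3, 3, 1, 3)

Derivation:
  0 f=>1 g=>0 h=>1
  1 f=>0 g=>1 h=>3
  2 f=>0 g=>1 h=>3
  3 f=>1 g=>0 h=>1
  4 f=>0 g=>1 h=>3
⟦path⟧: (1, 3, 3, 1, 3)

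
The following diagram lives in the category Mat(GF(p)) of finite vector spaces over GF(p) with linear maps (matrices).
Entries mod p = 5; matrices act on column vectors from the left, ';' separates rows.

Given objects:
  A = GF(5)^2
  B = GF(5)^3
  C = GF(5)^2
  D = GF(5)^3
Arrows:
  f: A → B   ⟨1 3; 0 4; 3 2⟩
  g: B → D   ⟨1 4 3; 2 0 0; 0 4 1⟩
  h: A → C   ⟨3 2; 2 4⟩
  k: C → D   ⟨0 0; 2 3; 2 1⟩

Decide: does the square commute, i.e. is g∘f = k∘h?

1) trace f;g:
  e0=(1,0) f→(1,0,3) g→(0,2,3)
  e1=(0,1) f→(3,4,2) g→(0,1,3)
  ⟦path⟧₁ = ⟨0 0; 2 1; 3 3⟩
2) trace h;k:
  e0=(1,0) h→(3,2) k→(0,2,3)
  e1=(0,1) h→(2,4) k→(0,1,3)
  ⟦path⟧₂ = ⟨0 0; 2 1; 3 3⟩
Equal? YES — commutes

Answer: COMMUTES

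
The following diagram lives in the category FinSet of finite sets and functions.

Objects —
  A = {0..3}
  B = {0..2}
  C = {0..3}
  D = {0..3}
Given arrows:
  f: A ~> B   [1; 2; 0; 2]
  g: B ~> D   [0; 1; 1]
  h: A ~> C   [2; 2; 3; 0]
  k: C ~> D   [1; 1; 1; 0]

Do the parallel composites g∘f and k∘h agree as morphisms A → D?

1) trace f;g:
  0 f~>1 g~>1
  1 f~>2 g~>1
  2 f~>0 g~>0
  3 f~>2 g~>1
  result₁ = [1; 1; 0; 1]
2) trace h;k:
  0 h~>2 k~>1
  1 h~>2 k~>1
  2 h~>3 k~>0
  3 h~>0 k~>1
  result₂ = [1; 1; 0; 1]
Equal? equal; square commutes

Answer: COMMUTES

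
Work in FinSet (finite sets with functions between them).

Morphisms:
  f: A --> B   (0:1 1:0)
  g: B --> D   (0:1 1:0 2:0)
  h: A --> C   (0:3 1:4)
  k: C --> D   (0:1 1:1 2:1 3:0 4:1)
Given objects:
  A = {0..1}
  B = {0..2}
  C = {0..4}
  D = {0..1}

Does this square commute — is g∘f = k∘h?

Answer: COMMUTES

Trace:
Along f;g (path 1):
  0 f-->1 g-->0
  1 f-->0 g-->1
  ⟦path⟧₁ = (0:0 1:1)
Along h;k (path 2):
  0 h-->3 k-->0
  1 h-->4 k-->1
  ⟦path⟧₂ = (0:0 1:1)
Equal? YES — commutes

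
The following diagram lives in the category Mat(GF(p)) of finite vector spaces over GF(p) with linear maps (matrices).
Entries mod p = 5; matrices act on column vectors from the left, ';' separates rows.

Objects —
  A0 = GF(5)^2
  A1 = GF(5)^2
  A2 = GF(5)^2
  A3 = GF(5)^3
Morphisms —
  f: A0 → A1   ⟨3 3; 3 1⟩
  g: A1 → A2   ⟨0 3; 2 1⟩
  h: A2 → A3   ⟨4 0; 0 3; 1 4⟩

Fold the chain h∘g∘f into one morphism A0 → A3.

  e0=[1,0] f→[3,3] g→[4,4] h→[1,2,0]
  e1=[0,1] f→[3,1] g→[3,2] h→[2,1,1]
composite: ⟨1 2; 2 1; 0 1⟩

Answer: ⟨1 2; 2 1; 0 1⟩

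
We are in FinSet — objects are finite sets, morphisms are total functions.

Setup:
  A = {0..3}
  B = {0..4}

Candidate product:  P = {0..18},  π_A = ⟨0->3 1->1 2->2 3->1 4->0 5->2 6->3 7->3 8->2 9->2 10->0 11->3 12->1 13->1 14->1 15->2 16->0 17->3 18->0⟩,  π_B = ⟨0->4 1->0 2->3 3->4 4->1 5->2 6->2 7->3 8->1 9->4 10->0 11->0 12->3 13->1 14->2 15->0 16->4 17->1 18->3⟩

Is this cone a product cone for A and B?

|A|·|B| = 4·5 = 20;  |P| = 19
  → cardinalities differ; no bijection possible.

Answer: NOT A VALID PRODUCT — |P|=19 ≠ |A|·|B|=20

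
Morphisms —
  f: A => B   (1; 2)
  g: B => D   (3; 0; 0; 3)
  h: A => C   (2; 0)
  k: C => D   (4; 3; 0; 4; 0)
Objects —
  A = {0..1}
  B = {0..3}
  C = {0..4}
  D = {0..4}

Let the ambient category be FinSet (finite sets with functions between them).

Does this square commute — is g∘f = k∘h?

Along f;g (path 1):
  0 f=>1 g=>0
  1 f=>2 g=>0
  ⟦path⟧₁ = (0; 0)
Along h;k (path 2):
  0 h=>2 k=>0
  1 h=>0 k=>4
  ⟦path⟧₂ = (0; 4)
Equal? NO — does not commute

Answer: DOES NOT COMMUTE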